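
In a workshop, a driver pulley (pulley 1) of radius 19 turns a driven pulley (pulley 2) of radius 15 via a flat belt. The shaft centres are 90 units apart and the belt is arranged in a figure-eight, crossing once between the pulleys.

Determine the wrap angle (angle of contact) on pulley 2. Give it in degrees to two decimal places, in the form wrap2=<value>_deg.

wrap2=224.39_deg

crossed belt: β = asin((r1+r2)/C) = asin(34/90) = 22.1961°
wrap1 = wrap2 = π + 2β = 224.3922°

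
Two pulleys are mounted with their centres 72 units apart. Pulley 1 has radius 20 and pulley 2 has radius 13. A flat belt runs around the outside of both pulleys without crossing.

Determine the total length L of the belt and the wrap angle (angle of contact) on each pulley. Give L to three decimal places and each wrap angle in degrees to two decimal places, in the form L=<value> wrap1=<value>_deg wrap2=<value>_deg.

open belt: β = asin((r2−r1)/C) = asin(-7/72) = -5.5792°
wrap1 = π − 2β = 191.1585°
wrap2 = π + 2β = 168.8415°
tangent length = C·cosβ = 71.6589
L = r1·wrap1 + r2·wrap2 + 2·C·cosβ = 20·3.3363 + 13·2.9468 + 2·71.6589 = 248.3537

L=248.354 wrap1=191.16_deg wrap2=168.84_deg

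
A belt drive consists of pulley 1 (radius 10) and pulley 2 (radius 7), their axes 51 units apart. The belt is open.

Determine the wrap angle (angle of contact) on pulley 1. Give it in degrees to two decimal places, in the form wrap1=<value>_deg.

wrap1=186.74_deg

open belt: β = asin((r2−r1)/C) = asin(-3/51) = -3.3723°
wrap1 = π − 2β = 186.7446°
wrap2 = π + 2β = 173.2554°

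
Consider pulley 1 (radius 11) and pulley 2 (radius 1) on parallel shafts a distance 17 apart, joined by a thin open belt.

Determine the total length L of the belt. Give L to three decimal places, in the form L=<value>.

L=77.772

open belt: β = asin((r2−r1)/C) = asin(-10/17) = -36.0319°
wrap1 = π − 2β = 252.0638°
wrap2 = π + 2β = 107.9362°
tangent length = C·cosβ = 13.7477
L = r1·wrap1 + r2·wrap2 + 2·C·cosβ = 11·4.3993 + 1·1.8838 + 2·13.7477 = 77.7721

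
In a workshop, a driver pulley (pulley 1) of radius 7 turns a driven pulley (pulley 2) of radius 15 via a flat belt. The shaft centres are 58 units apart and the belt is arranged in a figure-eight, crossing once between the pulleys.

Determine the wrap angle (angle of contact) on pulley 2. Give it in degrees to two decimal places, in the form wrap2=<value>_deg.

wrap2=224.58_deg

crossed belt: β = asin((r1+r2)/C) = asin(22/58) = 22.2910°
wrap1 = wrap2 = π + 2β = 224.5819°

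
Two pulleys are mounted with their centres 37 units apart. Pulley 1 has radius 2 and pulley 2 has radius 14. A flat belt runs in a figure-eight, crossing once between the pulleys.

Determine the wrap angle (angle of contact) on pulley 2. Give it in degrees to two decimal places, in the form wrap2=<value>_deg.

wrap2=231.24_deg

crossed belt: β = asin((r1+r2)/C) = asin(16/37) = 25.6220°
wrap1 = wrap2 = π + 2β = 231.2441°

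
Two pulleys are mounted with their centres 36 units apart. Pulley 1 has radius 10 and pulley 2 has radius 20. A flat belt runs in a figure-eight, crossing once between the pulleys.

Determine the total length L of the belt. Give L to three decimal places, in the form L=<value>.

L=193.154

crossed belt: β = asin((r1+r2)/C) = asin(30/36) = 56.4427°
wrap1 = wrap2 = π + 2β = 292.8854°
tangent length = C·cosβ = 19.8997
L = (r1+r2)·wrap + 2·C·cosβ = 30·5.1118 + 2·19.8997 = 193.1539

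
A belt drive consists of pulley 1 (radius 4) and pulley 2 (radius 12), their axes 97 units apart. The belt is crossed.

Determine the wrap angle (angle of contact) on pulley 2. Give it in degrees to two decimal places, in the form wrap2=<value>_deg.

wrap2=198.99_deg

crossed belt: β = asin((r1+r2)/C) = asin(16/97) = 9.4942°
wrap1 = wrap2 = π + 2β = 198.9885°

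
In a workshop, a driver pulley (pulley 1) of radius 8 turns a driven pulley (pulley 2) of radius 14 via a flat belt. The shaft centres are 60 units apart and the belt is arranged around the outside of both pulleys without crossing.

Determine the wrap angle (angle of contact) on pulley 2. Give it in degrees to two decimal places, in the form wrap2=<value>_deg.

open belt: β = asin((r2−r1)/C) = asin(6/60) = 5.7392°
wrap1 = π − 2β = 168.5217°
wrap2 = π + 2β = 191.4783°

wrap2=191.48_deg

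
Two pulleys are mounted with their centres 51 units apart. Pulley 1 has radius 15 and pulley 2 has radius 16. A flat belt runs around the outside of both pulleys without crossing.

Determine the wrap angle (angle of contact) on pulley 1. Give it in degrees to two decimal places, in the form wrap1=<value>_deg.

wrap1=177.75_deg

open belt: β = asin((r2−r1)/C) = asin(1/51) = 1.1235°
wrap1 = π − 2β = 177.7530°
wrap2 = π + 2β = 182.2470°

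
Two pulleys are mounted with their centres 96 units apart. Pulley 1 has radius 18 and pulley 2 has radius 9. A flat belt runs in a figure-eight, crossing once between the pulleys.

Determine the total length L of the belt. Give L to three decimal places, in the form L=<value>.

crossed belt: β = asin((r1+r2)/C) = asin(27/96) = 16.3348°
wrap1 = wrap2 = π + 2β = 212.6696°
tangent length = C·cosβ = 92.1249
L = (r1+r2)·wrap + 2·C·cosβ = 27·3.7118 + 2·92.1249 = 284.4680

L=284.468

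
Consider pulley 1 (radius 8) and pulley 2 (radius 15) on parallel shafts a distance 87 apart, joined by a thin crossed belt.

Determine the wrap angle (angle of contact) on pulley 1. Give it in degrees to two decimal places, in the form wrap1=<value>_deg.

wrap1=210.66_deg

crossed belt: β = asin((r1+r2)/C) = asin(23/87) = 15.3294°
wrap1 = wrap2 = π + 2β = 210.6588°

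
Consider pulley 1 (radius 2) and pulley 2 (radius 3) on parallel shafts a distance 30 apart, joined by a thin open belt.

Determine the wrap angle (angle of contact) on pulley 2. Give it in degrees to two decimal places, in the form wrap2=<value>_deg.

open belt: β = asin((r2−r1)/C) = asin(1/30) = 1.9102°
wrap1 = π − 2β = 176.1796°
wrap2 = π + 2β = 183.8204°

wrap2=183.82_deg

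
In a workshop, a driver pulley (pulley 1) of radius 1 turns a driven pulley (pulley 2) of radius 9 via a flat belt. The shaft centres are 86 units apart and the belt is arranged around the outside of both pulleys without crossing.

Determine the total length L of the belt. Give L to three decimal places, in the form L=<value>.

L=204.161

open belt: β = asin((r2−r1)/C) = asin(8/86) = 5.3376°
wrap1 = π − 2β = 169.3249°
wrap2 = π + 2β = 190.6751°
tangent length = C·cosβ = 85.6271
L = r1·wrap1 + r2·wrap2 + 2·C·cosβ = 1·2.9553 + 9·3.3279 + 2·85.6271 = 204.1607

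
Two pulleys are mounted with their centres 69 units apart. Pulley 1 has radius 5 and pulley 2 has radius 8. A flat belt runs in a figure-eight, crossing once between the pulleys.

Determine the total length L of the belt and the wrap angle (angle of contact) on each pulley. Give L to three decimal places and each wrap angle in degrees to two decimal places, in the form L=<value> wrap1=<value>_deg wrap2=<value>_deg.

crossed belt: β = asin((r1+r2)/C) = asin(13/69) = 10.8598°
wrap1 = wrap2 = π + 2β = 201.7195°
tangent length = C·cosβ = 67.7643
L = (r1+r2)·wrap + 2·C·cosβ = 13·3.5207 + 2·67.7643 = 181.2973

L=181.297 wrap1=201.72_deg wrap2=201.72_deg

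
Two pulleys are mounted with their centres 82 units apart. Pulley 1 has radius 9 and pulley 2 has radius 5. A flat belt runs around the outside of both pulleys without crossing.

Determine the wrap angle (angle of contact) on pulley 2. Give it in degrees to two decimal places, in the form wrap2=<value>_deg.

open belt: β = asin((r2−r1)/C) = asin(-4/82) = -2.7960°
wrap1 = π − 2β = 185.5921°
wrap2 = π + 2β = 174.4079°

wrap2=174.41_deg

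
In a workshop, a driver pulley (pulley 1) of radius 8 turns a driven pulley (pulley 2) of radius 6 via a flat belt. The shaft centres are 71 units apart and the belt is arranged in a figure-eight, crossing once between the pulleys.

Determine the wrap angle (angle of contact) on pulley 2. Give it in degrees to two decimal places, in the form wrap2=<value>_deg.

wrap2=202.74_deg

crossed belt: β = asin((r1+r2)/C) = asin(14/71) = 11.3723°
wrap1 = wrap2 = π + 2β = 202.7446°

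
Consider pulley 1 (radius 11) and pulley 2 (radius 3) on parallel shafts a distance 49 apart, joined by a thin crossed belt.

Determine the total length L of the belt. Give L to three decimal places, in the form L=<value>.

L=146.010

crossed belt: β = asin((r1+r2)/C) = asin(14/49) = 16.6015°
wrap1 = wrap2 = π + 2β = 213.2031°
tangent length = C·cosβ = 46.9574
L = (r1+r2)·wrap + 2·C·cosβ = 14·3.7211 + 2·46.9574 = 146.0102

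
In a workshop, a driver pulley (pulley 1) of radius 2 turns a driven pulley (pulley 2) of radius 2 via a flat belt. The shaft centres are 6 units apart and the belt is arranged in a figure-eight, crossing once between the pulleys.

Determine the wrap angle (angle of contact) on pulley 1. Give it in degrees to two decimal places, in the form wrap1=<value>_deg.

wrap1=263.62_deg

crossed belt: β = asin((r1+r2)/C) = asin(4/6) = 41.8103°
wrap1 = wrap2 = π + 2β = 263.6206°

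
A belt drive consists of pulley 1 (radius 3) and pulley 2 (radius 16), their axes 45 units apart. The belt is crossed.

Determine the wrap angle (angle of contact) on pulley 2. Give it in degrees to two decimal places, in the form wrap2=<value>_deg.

wrap2=229.95_deg

crossed belt: β = asin((r1+r2)/C) = asin(19/45) = 24.9750°
wrap1 = wrap2 = π + 2β = 229.9499°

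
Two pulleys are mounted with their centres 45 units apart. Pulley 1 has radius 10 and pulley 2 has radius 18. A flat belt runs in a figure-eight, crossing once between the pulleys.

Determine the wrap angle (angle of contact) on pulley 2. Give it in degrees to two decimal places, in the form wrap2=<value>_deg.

wrap2=256.96_deg

crossed belt: β = asin((r1+r2)/C) = asin(28/45) = 38.4786°
wrap1 = wrap2 = π + 2β = 256.9572°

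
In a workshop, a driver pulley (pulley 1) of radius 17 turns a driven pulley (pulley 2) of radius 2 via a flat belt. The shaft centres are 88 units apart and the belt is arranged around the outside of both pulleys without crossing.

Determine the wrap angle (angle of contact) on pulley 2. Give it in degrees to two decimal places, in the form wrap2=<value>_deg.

open belt: β = asin((r2−r1)/C) = asin(-15/88) = -9.8142°
wrap1 = π − 2β = 199.6285°
wrap2 = π + 2β = 160.3715°

wrap2=160.37_deg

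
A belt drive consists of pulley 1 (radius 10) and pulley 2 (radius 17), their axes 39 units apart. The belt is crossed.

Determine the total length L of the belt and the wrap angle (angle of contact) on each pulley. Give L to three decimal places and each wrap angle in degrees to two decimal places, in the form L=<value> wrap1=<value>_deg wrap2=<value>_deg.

crossed belt: β = asin((r1+r2)/C) = asin(27/39) = 43.8131°
wrap1 = wrap2 = π + 2β = 267.6261°
tangent length = C·cosβ = 28.1425
L = (r1+r2)·wrap + 2·C·cosβ = 27·4.6710 + 2·28.1425 = 182.4008

L=182.401 wrap1=267.63_deg wrap2=267.63_deg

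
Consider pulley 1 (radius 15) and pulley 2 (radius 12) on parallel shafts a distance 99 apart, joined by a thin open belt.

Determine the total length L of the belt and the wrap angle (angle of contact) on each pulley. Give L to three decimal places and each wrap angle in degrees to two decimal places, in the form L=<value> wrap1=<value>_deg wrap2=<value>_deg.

L=282.914 wrap1=183.47_deg wrap2=176.53_deg

open belt: β = asin((r2−r1)/C) = asin(-3/99) = -1.7365°
wrap1 = π − 2β = 183.4730°
wrap2 = π + 2β = 176.5270°
tangent length = C·cosβ = 98.9545
L = r1·wrap1 + r2·wrap2 + 2·C·cosβ = 15·3.2022 + 12·3.0810 + 2·98.9545 = 282.9139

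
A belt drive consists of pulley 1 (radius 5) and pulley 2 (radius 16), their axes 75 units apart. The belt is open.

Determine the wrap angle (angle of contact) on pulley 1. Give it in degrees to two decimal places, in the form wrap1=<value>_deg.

open belt: β = asin((r2−r1)/C) = asin(11/75) = 8.4338°
wrap1 = π − 2β = 163.1324°
wrap2 = π + 2β = 196.8676°

wrap1=163.13_deg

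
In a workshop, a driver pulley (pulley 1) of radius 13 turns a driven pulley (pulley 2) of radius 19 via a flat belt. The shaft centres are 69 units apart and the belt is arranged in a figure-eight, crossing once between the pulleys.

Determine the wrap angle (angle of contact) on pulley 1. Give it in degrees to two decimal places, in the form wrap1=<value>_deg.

wrap1=235.26_deg

crossed belt: β = asin((r1+r2)/C) = asin(32/69) = 27.6305°
wrap1 = wrap2 = π + 2β = 235.2611°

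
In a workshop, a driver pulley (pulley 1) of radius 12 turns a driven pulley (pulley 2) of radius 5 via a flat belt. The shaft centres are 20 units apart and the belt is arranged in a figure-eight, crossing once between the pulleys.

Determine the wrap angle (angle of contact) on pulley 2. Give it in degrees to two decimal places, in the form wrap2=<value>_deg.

wrap2=296.42_deg

crossed belt: β = asin((r1+r2)/C) = asin(17/20) = 58.2117°
wrap1 = wrap2 = π + 2β = 296.4233°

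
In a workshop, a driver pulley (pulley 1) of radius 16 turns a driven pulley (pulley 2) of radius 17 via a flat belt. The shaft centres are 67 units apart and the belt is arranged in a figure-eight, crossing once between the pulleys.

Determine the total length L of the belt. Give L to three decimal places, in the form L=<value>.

crossed belt: β = asin((r1+r2)/C) = asin(33/67) = 29.5075°
wrap1 = wrap2 = π + 2β = 239.0150°
tangent length = C·cosβ = 58.3095
L = (r1+r2)·wrap + 2·C·cosβ = 33·4.1716 + 2·58.3095 = 254.2818

L=254.282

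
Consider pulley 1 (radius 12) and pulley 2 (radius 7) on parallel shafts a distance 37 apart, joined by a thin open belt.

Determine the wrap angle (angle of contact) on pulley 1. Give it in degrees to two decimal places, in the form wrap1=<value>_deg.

open belt: β = asin((r2−r1)/C) = asin(-5/37) = -7.7664°
wrap1 = π − 2β = 195.5329°
wrap2 = π + 2β = 164.4671°

wrap1=195.53_deg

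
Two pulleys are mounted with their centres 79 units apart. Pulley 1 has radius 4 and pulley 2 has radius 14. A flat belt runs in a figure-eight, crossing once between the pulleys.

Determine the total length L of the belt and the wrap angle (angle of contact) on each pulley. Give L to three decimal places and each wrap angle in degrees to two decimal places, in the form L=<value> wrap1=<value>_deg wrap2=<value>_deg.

L=218.668 wrap1=206.34_deg wrap2=206.34_deg

crossed belt: β = asin((r1+r2)/C) = asin(18/79) = 13.1704°
wrap1 = wrap2 = π + 2β = 206.3408°
tangent length = C·cosβ = 76.9220
L = (r1+r2)·wrap + 2·C·cosβ = 18·3.6013 + 2·76.9220 = 218.6680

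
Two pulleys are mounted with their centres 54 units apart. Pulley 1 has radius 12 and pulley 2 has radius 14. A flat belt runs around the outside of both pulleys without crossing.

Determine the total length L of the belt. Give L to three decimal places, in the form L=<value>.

open belt: β = asin((r2−r1)/C) = asin(2/54) = 2.1226°
wrap1 = π − 2β = 175.7549°
wrap2 = π + 2β = 184.2451°
tangent length = C·cosβ = 53.9630
L = r1·wrap1 + r2·wrap2 + 2·C·cosβ = 12·3.0675 + 14·3.2157 + 2·53.9630 = 189.7555

L=189.755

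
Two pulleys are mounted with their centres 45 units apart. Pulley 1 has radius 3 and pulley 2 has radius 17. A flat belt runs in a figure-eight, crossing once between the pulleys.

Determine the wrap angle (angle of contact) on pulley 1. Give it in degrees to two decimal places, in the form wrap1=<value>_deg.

wrap1=232.78_deg

crossed belt: β = asin((r1+r2)/C) = asin(20/45) = 26.3878°
wrap1 = wrap2 = π + 2β = 232.7756°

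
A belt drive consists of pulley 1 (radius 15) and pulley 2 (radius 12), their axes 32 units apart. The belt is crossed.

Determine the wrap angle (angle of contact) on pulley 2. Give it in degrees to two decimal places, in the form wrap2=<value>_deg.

wrap2=295.08_deg

crossed belt: β = asin((r1+r2)/C) = asin(27/32) = 57.5383°
wrap1 = wrap2 = π + 2β = 295.0765°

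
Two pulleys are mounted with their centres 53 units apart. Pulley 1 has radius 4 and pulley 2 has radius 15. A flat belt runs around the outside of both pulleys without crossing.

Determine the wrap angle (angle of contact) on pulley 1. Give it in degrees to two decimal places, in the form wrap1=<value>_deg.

wrap1=156.04_deg

open belt: β = asin((r2−r1)/C) = asin(11/53) = 11.9786°
wrap1 = π − 2β = 156.0427°
wrap2 = π + 2β = 203.9573°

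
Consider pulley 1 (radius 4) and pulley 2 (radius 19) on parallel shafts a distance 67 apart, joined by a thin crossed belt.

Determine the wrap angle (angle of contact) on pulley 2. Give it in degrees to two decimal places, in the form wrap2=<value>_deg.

crossed belt: β = asin((r1+r2)/C) = asin(23/67) = 20.0771°
wrap1 = wrap2 = π + 2β = 220.1541°

wrap2=220.15_deg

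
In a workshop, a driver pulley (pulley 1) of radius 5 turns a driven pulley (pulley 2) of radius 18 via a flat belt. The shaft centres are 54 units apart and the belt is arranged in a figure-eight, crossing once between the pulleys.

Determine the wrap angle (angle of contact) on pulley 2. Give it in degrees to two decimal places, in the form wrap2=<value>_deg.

wrap2=230.42_deg

crossed belt: β = asin((r1+r2)/C) = asin(23/54) = 25.2093°
wrap1 = wrap2 = π + 2β = 230.4186°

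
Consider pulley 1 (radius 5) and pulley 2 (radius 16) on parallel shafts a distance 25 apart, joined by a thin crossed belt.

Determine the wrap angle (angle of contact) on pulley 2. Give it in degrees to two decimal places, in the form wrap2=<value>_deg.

wrap2=294.28_deg

crossed belt: β = asin((r1+r2)/C) = asin(21/25) = 57.1401°
wrap1 = wrap2 = π + 2β = 294.2802°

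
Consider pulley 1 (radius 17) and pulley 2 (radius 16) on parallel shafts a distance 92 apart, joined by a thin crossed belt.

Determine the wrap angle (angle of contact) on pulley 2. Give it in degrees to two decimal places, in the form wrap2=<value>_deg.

wrap2=222.04_deg

crossed belt: β = asin((r1+r2)/C) = asin(33/92) = 21.0201°
wrap1 = wrap2 = π + 2β = 222.0402°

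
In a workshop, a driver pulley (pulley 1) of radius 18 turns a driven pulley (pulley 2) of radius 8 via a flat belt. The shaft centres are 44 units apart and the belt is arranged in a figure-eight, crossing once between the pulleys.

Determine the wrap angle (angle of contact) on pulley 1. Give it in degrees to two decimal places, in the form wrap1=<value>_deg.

crossed belt: β = asin((r1+r2)/C) = asin(26/44) = 36.2215°
wrap1 = wrap2 = π + 2β = 252.4431°

wrap1=252.44_deg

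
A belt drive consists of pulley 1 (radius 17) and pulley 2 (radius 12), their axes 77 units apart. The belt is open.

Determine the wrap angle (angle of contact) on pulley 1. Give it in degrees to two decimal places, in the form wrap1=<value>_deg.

open belt: β = asin((r2−r1)/C) = asin(-5/77) = -3.7231°
wrap1 = π − 2β = 187.4462°
wrap2 = π + 2β = 172.5538°

wrap1=187.45_deg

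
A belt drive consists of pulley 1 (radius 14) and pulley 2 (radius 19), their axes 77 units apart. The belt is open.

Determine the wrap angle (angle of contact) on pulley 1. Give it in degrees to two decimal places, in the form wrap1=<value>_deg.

wrap1=172.55_deg

open belt: β = asin((r2−r1)/C) = asin(5/77) = 3.7231°
wrap1 = π − 2β = 172.5538°
wrap2 = π + 2β = 187.4462°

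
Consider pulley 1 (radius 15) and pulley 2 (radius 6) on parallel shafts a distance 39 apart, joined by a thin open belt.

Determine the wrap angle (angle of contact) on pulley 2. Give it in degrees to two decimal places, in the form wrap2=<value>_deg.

open belt: β = asin((r2−r1)/C) = asin(-9/39) = -13.3424°
wrap1 = π − 2β = 206.6847°
wrap2 = π + 2β = 153.3153°

wrap2=153.32_deg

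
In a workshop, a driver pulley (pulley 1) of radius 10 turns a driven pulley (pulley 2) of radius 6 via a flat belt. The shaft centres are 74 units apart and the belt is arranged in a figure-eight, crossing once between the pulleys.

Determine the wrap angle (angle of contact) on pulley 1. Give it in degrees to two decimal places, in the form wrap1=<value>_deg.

wrap1=204.97_deg

crossed belt: β = asin((r1+r2)/C) = asin(16/74) = 12.4869°
wrap1 = wrap2 = π + 2β = 204.9738°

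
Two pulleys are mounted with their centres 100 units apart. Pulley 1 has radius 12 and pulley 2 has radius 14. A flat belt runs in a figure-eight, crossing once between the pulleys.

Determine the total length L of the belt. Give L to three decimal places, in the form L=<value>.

L=288.480

crossed belt: β = asin((r1+r2)/C) = asin(26/100) = 15.0701°
wrap1 = wrap2 = π + 2β = 210.1401°
tangent length = C·cosβ = 96.5609
L = (r1+r2)·wrap + 2·C·cosβ = 26·3.6676 + 2·96.5609 = 288.4803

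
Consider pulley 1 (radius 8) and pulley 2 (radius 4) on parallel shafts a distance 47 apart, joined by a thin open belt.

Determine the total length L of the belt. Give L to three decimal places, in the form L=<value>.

L=132.040

open belt: β = asin((r2−r1)/C) = asin(-4/47) = -4.8821°
wrap1 = π − 2β = 189.7643°
wrap2 = π + 2β = 170.2357°
tangent length = C·cosβ = 46.8295
L = r1·wrap1 + r2·wrap2 + 2·C·cosβ = 8·3.3120 + 4·2.9712 + 2·46.8295 = 132.0397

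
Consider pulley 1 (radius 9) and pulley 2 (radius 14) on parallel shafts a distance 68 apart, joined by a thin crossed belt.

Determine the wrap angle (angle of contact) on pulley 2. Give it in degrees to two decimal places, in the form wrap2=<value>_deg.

crossed belt: β = asin((r1+r2)/C) = asin(23/68) = 19.7694°
wrap1 = wrap2 = π + 2β = 219.5388°

wrap2=219.54_deg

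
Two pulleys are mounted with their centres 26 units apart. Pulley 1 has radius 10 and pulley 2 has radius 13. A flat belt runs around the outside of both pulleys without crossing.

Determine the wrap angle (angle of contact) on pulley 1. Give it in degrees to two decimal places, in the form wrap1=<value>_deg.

wrap1=166.75_deg

open belt: β = asin((r2−r1)/C) = asin(3/26) = 6.6258°
wrap1 = π − 2β = 166.7484°
wrap2 = π + 2β = 193.2516°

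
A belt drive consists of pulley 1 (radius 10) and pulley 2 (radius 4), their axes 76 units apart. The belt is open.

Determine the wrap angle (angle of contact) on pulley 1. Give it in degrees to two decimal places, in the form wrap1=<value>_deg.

open belt: β = asin((r2−r1)/C) = asin(-6/76) = -4.5281°
wrap1 = π − 2β = 189.0561°
wrap2 = π + 2β = 170.9439°

wrap1=189.06_deg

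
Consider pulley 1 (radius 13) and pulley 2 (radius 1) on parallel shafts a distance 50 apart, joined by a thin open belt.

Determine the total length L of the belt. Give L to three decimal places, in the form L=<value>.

L=146.876

open belt: β = asin((r2−r1)/C) = asin(-12/50) = -13.8865°
wrap1 = π − 2β = 207.7731°
wrap2 = π + 2β = 152.2269°
tangent length = C·cosβ = 48.5386
L = r1·wrap1 + r2·wrap2 + 2·C·cosβ = 13·3.6263 + 1·2.6569 + 2·48.5386 = 146.8764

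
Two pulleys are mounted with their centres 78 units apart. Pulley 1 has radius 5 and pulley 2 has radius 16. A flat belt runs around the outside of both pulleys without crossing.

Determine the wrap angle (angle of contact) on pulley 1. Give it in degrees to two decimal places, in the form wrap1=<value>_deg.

open belt: β = asin((r2−r1)/C) = asin(11/78) = 8.1072°
wrap1 = π − 2β = 163.7856°
wrap2 = π + 2β = 196.2144°

wrap1=163.79_deg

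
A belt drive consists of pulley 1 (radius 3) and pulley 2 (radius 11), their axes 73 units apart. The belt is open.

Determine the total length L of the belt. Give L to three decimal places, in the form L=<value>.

L=190.860

open belt: β = asin((r2−r1)/C) = asin(8/73) = 6.2916°
wrap1 = π − 2β = 167.4167°
wrap2 = π + 2β = 192.5833°
tangent length = C·cosβ = 72.5603
L = r1·wrap1 + r2·wrap2 + 2·C·cosβ = 3·2.9220 + 11·3.3612 + 2·72.5603 = 190.8599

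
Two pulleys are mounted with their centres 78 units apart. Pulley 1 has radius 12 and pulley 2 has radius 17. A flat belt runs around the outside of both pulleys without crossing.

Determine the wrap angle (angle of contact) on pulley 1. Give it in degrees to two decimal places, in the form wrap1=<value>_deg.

wrap1=172.65_deg

open belt: β = asin((r2−r1)/C) = asin(5/78) = 3.6753°
wrap1 = π − 2β = 172.6493°
wrap2 = π + 2β = 187.3507°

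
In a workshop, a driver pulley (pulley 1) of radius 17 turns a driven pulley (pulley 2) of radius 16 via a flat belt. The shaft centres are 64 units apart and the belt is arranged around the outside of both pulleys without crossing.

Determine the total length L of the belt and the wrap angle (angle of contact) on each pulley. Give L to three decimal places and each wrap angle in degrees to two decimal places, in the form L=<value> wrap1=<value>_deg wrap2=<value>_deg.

open belt: β = asin((r2−r1)/C) = asin(-1/64) = -0.8953°
wrap1 = π − 2β = 181.7906°
wrap2 = π + 2β = 178.2094°
tangent length = C·cosβ = 63.9922
L = r1·wrap1 + r2·wrap2 + 2·C·cosβ = 17·3.1728 + 16·3.1103 + 2·63.9922 = 231.6882

L=231.688 wrap1=181.79_deg wrap2=178.21_deg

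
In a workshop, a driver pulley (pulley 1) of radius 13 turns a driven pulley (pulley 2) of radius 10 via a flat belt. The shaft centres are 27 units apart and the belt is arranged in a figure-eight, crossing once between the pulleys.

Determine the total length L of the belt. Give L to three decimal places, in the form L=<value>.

L=147.438

crossed belt: β = asin((r1+r2)/C) = asin(23/27) = 58.4137°
wrap1 = wrap2 = π + 2β = 296.8273°
tangent length = C·cosβ = 14.1421
L = (r1+r2)·wrap + 2·C·cosβ = 23·5.1806 + 2·14.1421 = 147.4384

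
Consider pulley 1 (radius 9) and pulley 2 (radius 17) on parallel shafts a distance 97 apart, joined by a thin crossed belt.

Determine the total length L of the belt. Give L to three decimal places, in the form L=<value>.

crossed belt: β = asin((r1+r2)/C) = asin(26/97) = 15.5477°
wrap1 = wrap2 = π + 2β = 211.0955°
tangent length = C·cosβ = 93.4505
L = (r1+r2)·wrap + 2·C·cosβ = 26·3.6843 + 2·93.4505 = 282.6931

L=282.693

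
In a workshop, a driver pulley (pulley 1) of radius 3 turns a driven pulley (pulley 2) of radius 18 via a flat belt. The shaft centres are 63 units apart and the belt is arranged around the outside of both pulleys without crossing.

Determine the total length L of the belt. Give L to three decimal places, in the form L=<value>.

open belt: β = asin((r2−r1)/C) = asin(15/63) = 13.7741°
wrap1 = π − 2β = 152.4517°
wrap2 = π + 2β = 207.5483°
tangent length = C·cosβ = 61.1882
L = r1·wrap1 + r2·wrap2 + 2·C·cosβ = 3·2.6608 + 18·3.6224 + 2·61.1882 = 195.5620

L=195.562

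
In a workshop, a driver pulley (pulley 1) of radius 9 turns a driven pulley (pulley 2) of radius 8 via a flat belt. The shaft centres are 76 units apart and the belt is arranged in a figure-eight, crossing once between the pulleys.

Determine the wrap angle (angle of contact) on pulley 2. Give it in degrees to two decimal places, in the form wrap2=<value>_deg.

crossed belt: β = asin((r1+r2)/C) = asin(17/76) = 12.9255°
wrap1 = wrap2 = π + 2β = 205.8510°

wrap2=205.85_deg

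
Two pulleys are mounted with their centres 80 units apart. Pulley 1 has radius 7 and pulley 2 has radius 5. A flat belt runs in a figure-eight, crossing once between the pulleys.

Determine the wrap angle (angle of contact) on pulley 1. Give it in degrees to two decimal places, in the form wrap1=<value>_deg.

wrap1=197.25_deg

crossed belt: β = asin((r1+r2)/C) = asin(12/80) = 8.6269°
wrap1 = wrap2 = π + 2β = 197.2539°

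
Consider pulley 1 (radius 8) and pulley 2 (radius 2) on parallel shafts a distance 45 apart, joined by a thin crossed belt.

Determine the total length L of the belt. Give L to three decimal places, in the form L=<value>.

L=123.647

crossed belt: β = asin((r1+r2)/C) = asin(10/45) = 12.8396°
wrap1 = wrap2 = π + 2β = 205.6792°
tangent length = C·cosβ = 43.8748
L = (r1+r2)·wrap + 2·C·cosβ = 10·3.5898 + 2·43.8748 = 123.6474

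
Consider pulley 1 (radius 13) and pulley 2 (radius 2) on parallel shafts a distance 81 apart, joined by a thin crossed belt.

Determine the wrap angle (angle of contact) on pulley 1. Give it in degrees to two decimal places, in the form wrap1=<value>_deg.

wrap1=201.34_deg

crossed belt: β = asin((r1+r2)/C) = asin(15/81) = 10.6719°
wrap1 = wrap2 = π + 2β = 201.3439°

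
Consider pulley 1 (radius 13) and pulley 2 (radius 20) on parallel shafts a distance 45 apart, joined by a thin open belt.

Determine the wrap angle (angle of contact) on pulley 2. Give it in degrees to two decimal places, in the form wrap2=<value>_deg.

open belt: β = asin((r2−r1)/C) = asin(7/45) = 8.9490°
wrap1 = π − 2β = 162.1020°
wrap2 = π + 2β = 197.8980°

wrap2=197.90_deg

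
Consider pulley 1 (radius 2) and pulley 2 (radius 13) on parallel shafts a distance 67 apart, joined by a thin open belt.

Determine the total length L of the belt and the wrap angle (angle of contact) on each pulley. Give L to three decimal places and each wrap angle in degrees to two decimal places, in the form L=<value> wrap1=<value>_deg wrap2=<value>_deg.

open belt: β = asin((r2−r1)/C) = asin(11/67) = 9.4496°
wrap1 = π − 2β = 161.1009°
wrap2 = π + 2β = 198.8991°
tangent length = C·cosβ = 66.0908
L = r1·wrap1 + r2·wrap2 + 2·C·cosβ = 2·2.8117 + 13·3.4714 + 2·66.0908 = 182.9339

L=182.934 wrap1=161.10_deg wrap2=198.90_deg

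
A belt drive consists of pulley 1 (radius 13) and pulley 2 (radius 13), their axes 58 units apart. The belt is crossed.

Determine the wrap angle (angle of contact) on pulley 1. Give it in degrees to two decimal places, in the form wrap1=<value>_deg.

wrap1=233.27_deg

crossed belt: β = asin((r1+r2)/C) = asin(26/58) = 26.6331°
wrap1 = wrap2 = π + 2β = 233.2662°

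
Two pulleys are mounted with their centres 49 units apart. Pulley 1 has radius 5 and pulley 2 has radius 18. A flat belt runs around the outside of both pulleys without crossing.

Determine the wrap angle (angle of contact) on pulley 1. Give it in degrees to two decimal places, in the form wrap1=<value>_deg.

wrap1=149.23_deg

open belt: β = asin((r2−r1)/C) = asin(13/49) = 15.3851°
wrap1 = π − 2β = 149.2297°
wrap2 = π + 2β = 210.7703°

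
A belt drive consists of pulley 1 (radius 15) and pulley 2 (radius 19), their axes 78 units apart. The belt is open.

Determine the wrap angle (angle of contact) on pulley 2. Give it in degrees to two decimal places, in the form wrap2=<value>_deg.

wrap2=185.88_deg

open belt: β = asin((r2−r1)/C) = asin(4/78) = 2.9395°
wrap1 = π − 2β = 174.1209°
wrap2 = π + 2β = 185.8791°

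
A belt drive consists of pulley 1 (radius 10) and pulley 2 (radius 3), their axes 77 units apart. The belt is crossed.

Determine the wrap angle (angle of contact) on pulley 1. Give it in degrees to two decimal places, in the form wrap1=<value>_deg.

crossed belt: β = asin((r1+r2)/C) = asin(13/77) = 9.7199°
wrap1 = wrap2 = π + 2β = 199.4397°

wrap1=199.44_deg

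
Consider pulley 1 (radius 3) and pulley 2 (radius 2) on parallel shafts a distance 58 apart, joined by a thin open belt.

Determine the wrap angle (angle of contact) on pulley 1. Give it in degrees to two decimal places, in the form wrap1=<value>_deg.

open belt: β = asin((r2−r1)/C) = asin(-1/58) = -0.9879°
wrap1 = π − 2β = 181.9758°
wrap2 = π + 2β = 178.0242°

wrap1=181.98_deg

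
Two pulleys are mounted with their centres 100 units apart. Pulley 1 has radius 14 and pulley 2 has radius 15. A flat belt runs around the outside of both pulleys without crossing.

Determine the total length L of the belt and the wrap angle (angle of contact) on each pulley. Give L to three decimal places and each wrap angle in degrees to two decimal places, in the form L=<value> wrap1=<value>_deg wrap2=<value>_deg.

L=291.116 wrap1=178.85_deg wrap2=181.15_deg

open belt: β = asin((r2−r1)/C) = asin(1/100) = 0.5730°
wrap1 = π − 2β = 178.8541°
wrap2 = π + 2β = 181.1459°
tangent length = C·cosβ = 99.9950
L = r1·wrap1 + r2·wrap2 + 2·C·cosβ = 14·3.1216 + 15·3.1616 + 2·99.9950 = 291.1162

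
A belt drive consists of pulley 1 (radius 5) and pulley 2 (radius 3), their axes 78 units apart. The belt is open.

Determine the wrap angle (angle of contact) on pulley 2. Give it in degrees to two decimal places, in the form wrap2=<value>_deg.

wrap2=177.06_deg

open belt: β = asin((r2−r1)/C) = asin(-2/78) = -1.4693°
wrap1 = π − 2β = 182.9386°
wrap2 = π + 2β = 177.0614°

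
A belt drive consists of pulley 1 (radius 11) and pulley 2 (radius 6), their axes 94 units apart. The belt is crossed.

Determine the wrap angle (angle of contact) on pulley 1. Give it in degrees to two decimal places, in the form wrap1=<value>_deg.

wrap1=200.84_deg

crossed belt: β = asin((r1+r2)/C) = asin(17/94) = 10.4193°
wrap1 = wrap2 = π + 2β = 200.8387°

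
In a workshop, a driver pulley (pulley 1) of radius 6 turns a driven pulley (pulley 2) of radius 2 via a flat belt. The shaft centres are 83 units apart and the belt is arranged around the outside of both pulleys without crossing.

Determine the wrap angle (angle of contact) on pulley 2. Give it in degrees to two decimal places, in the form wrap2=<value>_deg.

wrap2=174.48_deg

open belt: β = asin((r2−r1)/C) = asin(-4/83) = -2.7623°
wrap1 = π − 2β = 185.5246°
wrap2 = π + 2β = 174.4754°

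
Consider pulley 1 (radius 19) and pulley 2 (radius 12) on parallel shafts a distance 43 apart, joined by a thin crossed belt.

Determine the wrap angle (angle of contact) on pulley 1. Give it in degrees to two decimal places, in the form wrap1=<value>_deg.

crossed belt: β = asin((r1+r2)/C) = asin(31/43) = 46.1313°
wrap1 = wrap2 = π + 2β = 272.2627°

wrap1=272.26_deg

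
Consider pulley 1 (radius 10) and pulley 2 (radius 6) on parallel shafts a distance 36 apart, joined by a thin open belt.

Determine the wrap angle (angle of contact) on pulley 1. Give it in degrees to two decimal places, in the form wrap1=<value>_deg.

wrap1=192.76_deg

open belt: β = asin((r2−r1)/C) = asin(-4/36) = -6.3794°
wrap1 = π − 2β = 192.7587°
wrap2 = π + 2β = 167.2413°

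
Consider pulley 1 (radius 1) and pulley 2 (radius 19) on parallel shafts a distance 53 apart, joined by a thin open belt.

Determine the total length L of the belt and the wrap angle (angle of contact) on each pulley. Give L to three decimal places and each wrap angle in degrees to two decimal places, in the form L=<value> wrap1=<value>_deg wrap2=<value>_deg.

open belt: β = asin((r2−r1)/C) = asin(18/53) = 19.8539°
wrap1 = π − 2β = 140.2922°
wrap2 = π + 2β = 219.7078°
tangent length = C·cosβ = 49.8498
L = r1·wrap1 + r2·wrap2 + 2·C·cosβ = 1·2.4486 + 19·3.8346 + 2·49.8498 = 175.0060

L=175.006 wrap1=140.29_deg wrap2=219.71_deg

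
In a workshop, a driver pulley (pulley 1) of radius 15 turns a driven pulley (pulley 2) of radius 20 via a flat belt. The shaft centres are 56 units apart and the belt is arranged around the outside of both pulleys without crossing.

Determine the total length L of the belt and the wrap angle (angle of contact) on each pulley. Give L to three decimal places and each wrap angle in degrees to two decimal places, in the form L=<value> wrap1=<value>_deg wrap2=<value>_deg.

open belt: β = asin((r2−r1)/C) = asin(5/56) = 5.1225°
wrap1 = π − 2β = 169.7550°
wrap2 = π + 2β = 190.2450°
tangent length = C·cosβ = 55.7763
L = r1·wrap1 + r2·wrap2 + 2·C·cosβ = 15·2.9628 + 20·3.3204 + 2·55.7763 = 222.4025

L=222.402 wrap1=169.75_deg wrap2=190.25_deg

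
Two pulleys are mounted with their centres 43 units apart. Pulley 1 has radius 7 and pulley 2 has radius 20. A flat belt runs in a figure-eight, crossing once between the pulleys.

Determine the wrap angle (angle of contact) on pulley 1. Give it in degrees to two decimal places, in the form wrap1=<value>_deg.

wrap1=257.79_deg

crossed belt: β = asin((r1+r2)/C) = asin(27/43) = 38.8959°
wrap1 = wrap2 = π + 2β = 257.7917°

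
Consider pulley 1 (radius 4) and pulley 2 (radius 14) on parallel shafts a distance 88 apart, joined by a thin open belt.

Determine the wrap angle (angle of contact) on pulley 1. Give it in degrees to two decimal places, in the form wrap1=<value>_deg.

open belt: β = asin((r2−r1)/C) = asin(10/88) = 6.5250°
wrap1 = π − 2β = 166.9500°
wrap2 = π + 2β = 193.0500°

wrap1=166.95_deg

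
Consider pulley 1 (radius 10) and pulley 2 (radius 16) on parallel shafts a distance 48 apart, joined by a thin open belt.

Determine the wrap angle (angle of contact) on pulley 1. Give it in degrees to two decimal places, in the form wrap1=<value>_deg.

open belt: β = asin((r2−r1)/C) = asin(6/48) = 7.1808°
wrap1 = π − 2β = 165.6385°
wrap2 = π + 2β = 194.3615°

wrap1=165.64_deg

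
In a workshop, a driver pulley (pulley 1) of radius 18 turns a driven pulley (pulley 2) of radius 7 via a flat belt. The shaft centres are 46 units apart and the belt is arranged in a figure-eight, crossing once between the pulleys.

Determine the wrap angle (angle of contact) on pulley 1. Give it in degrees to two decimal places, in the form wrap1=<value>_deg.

crossed belt: β = asin((r1+r2)/C) = asin(25/46) = 32.9207°
wrap1 = wrap2 = π + 2β = 245.8415°

wrap1=245.84_deg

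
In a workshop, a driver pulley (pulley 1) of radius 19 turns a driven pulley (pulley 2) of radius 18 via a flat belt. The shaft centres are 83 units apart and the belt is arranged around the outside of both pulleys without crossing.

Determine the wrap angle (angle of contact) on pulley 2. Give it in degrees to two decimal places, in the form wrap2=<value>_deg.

wrap2=178.62_deg

open belt: β = asin((r2−r1)/C) = asin(-1/83) = -0.6903°
wrap1 = π − 2β = 181.3807°
wrap2 = π + 2β = 178.6193°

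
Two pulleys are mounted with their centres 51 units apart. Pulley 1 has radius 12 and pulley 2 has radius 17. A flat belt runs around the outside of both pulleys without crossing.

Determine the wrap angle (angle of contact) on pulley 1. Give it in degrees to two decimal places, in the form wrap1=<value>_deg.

open belt: β = asin((r2−r1)/C) = asin(5/51) = 5.6263°
wrap1 = π − 2β = 168.7475°
wrap2 = π + 2β = 191.2525°

wrap1=168.75_deg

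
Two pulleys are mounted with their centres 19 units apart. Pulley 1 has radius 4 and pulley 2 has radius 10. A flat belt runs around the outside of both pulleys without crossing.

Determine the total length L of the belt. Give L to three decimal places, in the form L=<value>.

L=83.893

open belt: β = asin((r2−r1)/C) = asin(6/19) = 18.4085°
wrap1 = π − 2β = 143.1830°
wrap2 = π + 2β = 216.8170°
tangent length = C·cosβ = 18.0278
L = r1·wrap1 + r2·wrap2 + 2·C·cosβ = 4·2.4990 + 10·3.7842 + 2·18.0278 = 83.8933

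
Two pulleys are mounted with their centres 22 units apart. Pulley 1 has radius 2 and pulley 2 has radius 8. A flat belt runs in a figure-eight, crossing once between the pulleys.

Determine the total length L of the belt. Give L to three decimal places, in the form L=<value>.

crossed belt: β = asin((r1+r2)/C) = asin(10/22) = 27.0357°
wrap1 = wrap2 = π + 2β = 234.0714°
tangent length = C·cosβ = 19.5959
L = (r1+r2)·wrap + 2·C·cosβ = 10·4.0853 + 2·19.5959 = 80.0450

L=80.045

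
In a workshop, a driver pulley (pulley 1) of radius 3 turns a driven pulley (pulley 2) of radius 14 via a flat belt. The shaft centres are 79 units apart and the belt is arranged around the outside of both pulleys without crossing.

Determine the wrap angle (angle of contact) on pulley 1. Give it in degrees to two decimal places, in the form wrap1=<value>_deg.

open belt: β = asin((r2−r1)/C) = asin(11/79) = 8.0039°
wrap1 = π − 2β = 163.9922°
wrap2 = π + 2β = 196.0078°

wrap1=163.99_deg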